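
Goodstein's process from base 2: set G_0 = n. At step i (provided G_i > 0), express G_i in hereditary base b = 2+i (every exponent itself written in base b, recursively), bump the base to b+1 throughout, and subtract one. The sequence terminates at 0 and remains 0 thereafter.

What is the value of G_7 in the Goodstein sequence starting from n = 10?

1937434592

[0] 10 ≡ 2^(2 + 1) + 2 (base 2). Lift 3: 84. −1: 83.
[1] 83 ≡ 3^(3 + 1) + 2 (base 3). Lift 4: 1026. −1: 1025.
[2] 1025 ≡ 4^(4 + 1) + 1 (base 4). Lift 5: 15626. −1: 15625.
[3] 15625 ≡ 5^(5 + 1) (base 5). Lift 6: 279936. −1: 279935.
[4] 279935 ≡ 5·6^6 + 5·6^5 + 5·6^4 + 5·6^3 + 5·6^2 + 5·6 + 5 (base 6). Lift 7: 4215755. −1: 4215754.
[5] 4215754 ≡ 5·7^7 + 5·7^5 + 5·7^4 + 5·7^3 + 5·7^2 + 5·7 + 4 (base 7). Lift 8: 84073324. −1: 84073323.
[6] 84073323 ≡ 5·8^8 + 5·8^5 + 5·8^4 + 5·8^3 + 5·8^2 + 5·8 + 3 (base 8). Lift 9: 1937434593. −1: 1937434592.
[7] 1937434592 ≡ 5·9^9 + 5·9^5 + 5·9^4 + 5·9^3 + 5·9^2 + 5·9 + 2 (base 9). Lift 10: 50000555552. −1: 50000555551.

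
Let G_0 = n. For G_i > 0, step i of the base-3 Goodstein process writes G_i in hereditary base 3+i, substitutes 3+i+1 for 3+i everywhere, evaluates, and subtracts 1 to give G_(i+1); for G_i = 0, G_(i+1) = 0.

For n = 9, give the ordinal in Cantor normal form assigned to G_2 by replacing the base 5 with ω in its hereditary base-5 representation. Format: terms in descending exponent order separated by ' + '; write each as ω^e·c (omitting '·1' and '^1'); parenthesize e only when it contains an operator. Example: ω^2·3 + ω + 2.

G_0=9  [base 3] 3^2  →[3↦4]→  4^2 = 16  −1 ⇒ G_1=15
G_1=15  [base 4] 3·4 + 3  →[4↦5]→  3·5 + 3 = 18  −1 ⇒ G_2=17
G_2=17  [base 5] 3·5 + 2  →[5↦6]→  3·6 + 2 = 20  −1 ⇒ G_3=19

ω·3 + 2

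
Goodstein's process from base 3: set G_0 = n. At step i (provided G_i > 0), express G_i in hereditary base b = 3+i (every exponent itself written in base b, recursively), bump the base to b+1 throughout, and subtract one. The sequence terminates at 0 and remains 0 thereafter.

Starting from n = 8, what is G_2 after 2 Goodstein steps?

[0] 8 ≡ 2·3 + 2 (base 3). Lift 4: 10. −1: 9.
[1] 9 ≡ 2·4 + 1 (base 4). Lift 5: 11. −1: 10.

10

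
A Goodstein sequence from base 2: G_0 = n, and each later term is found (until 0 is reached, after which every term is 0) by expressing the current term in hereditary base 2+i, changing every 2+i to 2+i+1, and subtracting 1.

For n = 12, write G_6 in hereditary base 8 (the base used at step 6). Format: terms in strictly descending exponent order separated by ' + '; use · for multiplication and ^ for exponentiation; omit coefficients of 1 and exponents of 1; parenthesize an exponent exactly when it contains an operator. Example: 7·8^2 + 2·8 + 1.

8^(8 + 1) + 2·8^2 + 8 + 3

G_0=12  [base 2] 2^(2 + 1) + 2^2  →[2↦3]→  3^(3 + 1) + 3^3 = 108  −1 ⇒ G_1=107
G_1=107  [base 3] 3^(3 + 1) + 2·3^2 + 2·3 + 2  →[3↦4]→  4^(4 + 1) + 2·4^2 + 2·4 + 2 = 1066  −1 ⇒ G_2=1065
G_2=1065  [base 4] 4^(4 + 1) + 2·4^2 + 2·4 + 1  →[4↦5]→  5^(5 + 1) + 2·5^2 + 2·5 + 1 = 15686  −1 ⇒ G_3=15685
G_3=15685  [base 5] 5^(5 + 1) + 2·5^2 + 2·5  →[5↦6]→  6^(6 + 1) + 2·6^2 + 2·6 = 280020  −1 ⇒ G_4=280019
G_4=280019  [base 6] 6^(6 + 1) + 2·6^2 + 6 + 5  →[6↦7]→  7^(7 + 1) + 2·7^2 + 7 + 5 = 5764911  −1 ⇒ G_5=5764910
G_5=5764910  [base 7] 7^(7 + 1) + 2·7^2 + 7 + 4  →[7↦8]→  8^(8 + 1) + 2·8^2 + 8 + 4 = 134217868  −1 ⇒ G_6=134217867
G_6=134217867  [base 8] 8^(8 + 1) + 2·8^2 + 8 + 3  →[8↦9]→  9^(9 + 1) + 2·9^2 + 9 + 3 = 3486784575  −1 ⇒ G_7=3486784574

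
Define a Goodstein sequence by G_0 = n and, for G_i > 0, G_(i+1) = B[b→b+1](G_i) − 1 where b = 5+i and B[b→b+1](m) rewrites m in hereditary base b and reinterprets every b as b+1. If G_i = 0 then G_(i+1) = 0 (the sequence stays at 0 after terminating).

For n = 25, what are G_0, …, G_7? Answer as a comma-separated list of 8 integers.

25, 35, 39, 43, 47, 51, 55, 59

25 —HB5→ 5^2 —bump→ 6^2 = 36 —(−1)→ 35
35 —HB6→ 5·6 + 5 —bump→ 5·7 + 5 = 40 —(−1)→ 39
39 —HB7→ 5·7 + 4 —bump→ 5·8 + 4 = 44 —(−1)→ 43
43 —HB8→ 5·8 + 3 —bump→ 5·9 + 3 = 48 —(−1)→ 47
47 —HB9→ 5·9 + 2 —bump→ 5·10 + 2 = 52 —(−1)→ 51
51 —HB10→ 5·10 + 1 —bump→ 5·11 + 1 = 56 —(−1)→ 55
55 —HB11→ 5·11 —bump→ 5·12 = 60 —(−1)→ 59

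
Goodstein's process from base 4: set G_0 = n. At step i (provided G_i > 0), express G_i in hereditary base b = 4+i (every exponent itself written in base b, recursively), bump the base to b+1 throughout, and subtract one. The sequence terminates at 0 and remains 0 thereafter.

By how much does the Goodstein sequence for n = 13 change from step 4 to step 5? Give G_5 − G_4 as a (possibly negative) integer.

i=0: 13 = 3·4 + 1 (b=4); 4→5: 3·5 + 1 = 16; 16−1 = 15
i=1: 15 = 3·5 (b=5); 5→6: 3·6 = 18; 18−1 = 17
i=2: 17 = 2·6 + 5 (b=6); 6→7: 2·7 + 5 = 19; 19−1 = 18
i=3: 18 = 2·7 + 4 (b=7); 7→8: 2·8 + 4 = 20; 20−1 = 19
i=4: 19 = 2·8 + 3 (b=8); 8→9: 2·9 + 3 = 21; 21−1 = 20

1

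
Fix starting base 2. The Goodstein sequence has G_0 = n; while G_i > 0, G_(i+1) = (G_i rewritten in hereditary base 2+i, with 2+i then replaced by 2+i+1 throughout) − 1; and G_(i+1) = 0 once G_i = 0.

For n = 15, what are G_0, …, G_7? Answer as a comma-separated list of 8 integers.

15, 111, 1283, 18752, 326593, 6588344, 150994943, 3524450280

i=0: 15 = 2^(2 + 1) + 2^2 + 2 + 1 (b=2); 2→3: 3^(3 + 1) + 3^3 + 3 + 1 = 112; 112−1 = 111
i=1: 111 = 3^(3 + 1) + 3^3 + 3 (b=3); 3→4: 4^(4 + 1) + 4^4 + 4 = 1284; 1284−1 = 1283
i=2: 1283 = 4^(4 + 1) + 4^4 + 3 (b=4); 4→5: 5^(5 + 1) + 5^5 + 3 = 18753; 18753−1 = 18752
i=3: 18752 = 5^(5 + 1) + 5^5 + 2 (b=5); 5→6: 6^(6 + 1) + 6^6 + 2 = 326594; 326594−1 = 326593
i=4: 326593 = 6^(6 + 1) + 6^6 + 1 (b=6); 6→7: 7^(7 + 1) + 7^7 + 1 = 6588345; 6588345−1 = 6588344
i=5: 6588344 = 7^(7 + 1) + 7^7 (b=7); 7→8: 8^(8 + 1) + 8^8 = 150994944; 150994944−1 = 150994943
i=6: 150994943 = 8^(8 + 1) + 7·8^7 + 7·8^6 + 7·8^5 + 7·8^4 + 7·8^3 + 7·8^2 + 7·8 + 7 (b=8); 8→9: 9^(9 + 1) + 7·9^7 + 7·9^6 + 7·9^5 + 7·9^4 + 7·9^3 + 7·9^2 + 7·9 + 7 = 3524450281; 3524450281−1 = 3524450280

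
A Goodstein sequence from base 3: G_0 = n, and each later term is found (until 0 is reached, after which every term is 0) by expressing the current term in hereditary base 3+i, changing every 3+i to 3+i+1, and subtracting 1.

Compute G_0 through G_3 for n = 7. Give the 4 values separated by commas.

7, 8, 9, 9

G_0=7  [base 3] 2·3 + 1  →[3↦4]→  2·4 + 1 = 9  −1 ⇒ G_1=8
G_1=8  [base 4] 2·4  →[4↦5]→  2·5 = 10  −1 ⇒ G_2=9
G_2=9  [base 5] 5 + 4  →[5↦6]→  6 + 4 = 10  −1 ⇒ G_3=9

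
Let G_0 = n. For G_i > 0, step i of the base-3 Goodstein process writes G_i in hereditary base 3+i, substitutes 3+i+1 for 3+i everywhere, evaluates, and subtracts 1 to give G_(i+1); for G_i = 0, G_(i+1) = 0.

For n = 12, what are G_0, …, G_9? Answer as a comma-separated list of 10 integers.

G_0=12  [base 3] 3^2 + 3  →[3↦4]→  4^2 + 4 = 20  −1 ⇒ G_1=19
G_1=19  [base 4] 4^2 + 3  →[4↦5]→  5^2 + 3 = 28  −1 ⇒ G_2=27
G_2=27  [base 5] 5^2 + 2  →[5↦6]→  6^2 + 2 = 38  −1 ⇒ G_3=37
G_3=37  [base 6] 6^2 + 1  →[6↦7]→  7^2 + 1 = 50  −1 ⇒ G_4=49
G_4=49  [base 7] 7^2  →[7↦8]→  8^2 = 64  −1 ⇒ G_5=63
G_5=63  [base 8] 7·8 + 7  →[8↦9]→  7·9 + 7 = 70  −1 ⇒ G_6=69
G_6=69  [base 9] 7·9 + 6  →[9↦10]→  7·10 + 6 = 76  −1 ⇒ G_7=75
G_7=75  [base 10] 7·10 + 5  →[10↦11]→  7·11 + 5 = 82  −1 ⇒ G_8=81
G_8=81  [base 11] 7·11 + 4  →[11↦12]→  7·12 + 4 = 88  −1 ⇒ G_9=87

12, 19, 27, 37, 49, 63, 69, 75, 81, 87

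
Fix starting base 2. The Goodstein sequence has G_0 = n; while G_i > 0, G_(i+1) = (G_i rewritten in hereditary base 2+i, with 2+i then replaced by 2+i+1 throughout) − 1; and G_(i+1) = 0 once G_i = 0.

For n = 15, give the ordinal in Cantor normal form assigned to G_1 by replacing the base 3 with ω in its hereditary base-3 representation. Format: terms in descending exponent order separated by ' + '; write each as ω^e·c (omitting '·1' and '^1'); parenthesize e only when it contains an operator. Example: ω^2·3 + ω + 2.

[0] 15 ≡ 2^(2 + 1) + 2^2 + 2 + 1 (base 2). Lift 3: 112. −1: 111.
[1] 111 ≡ 3^(3 + 1) + 3^3 + 3 (base 3). Lift 4: 1284. −1: 1283.

ω^(ω + 1) + ω^ω + ω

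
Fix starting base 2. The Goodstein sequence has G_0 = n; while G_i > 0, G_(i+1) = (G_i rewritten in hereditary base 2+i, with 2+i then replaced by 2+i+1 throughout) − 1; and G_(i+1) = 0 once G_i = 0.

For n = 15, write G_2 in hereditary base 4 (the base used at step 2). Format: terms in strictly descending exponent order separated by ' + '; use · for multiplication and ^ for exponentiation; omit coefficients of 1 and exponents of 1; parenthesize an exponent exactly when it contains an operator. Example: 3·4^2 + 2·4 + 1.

4^(4 + 1) + 4^4 + 3

15 —HB2→ 2^(2 + 1) + 2^2 + 2 + 1 —bump→ 3^(3 + 1) + 3^3 + 3 + 1 = 112 —(−1)→ 111
111 —HB3→ 3^(3 + 1) + 3^3 + 3 —bump→ 4^(4 + 1) + 4^4 + 4 = 1284 —(−1)→ 1283
1283 —HB4→ 4^(4 + 1) + 4^4 + 3 —bump→ 5^(5 + 1) + 5^5 + 3 = 18753 —(−1)→ 18752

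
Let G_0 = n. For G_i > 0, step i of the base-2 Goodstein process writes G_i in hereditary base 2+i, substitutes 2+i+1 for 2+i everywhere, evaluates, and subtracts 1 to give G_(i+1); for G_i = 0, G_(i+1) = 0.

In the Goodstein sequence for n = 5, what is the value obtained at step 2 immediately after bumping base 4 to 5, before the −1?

468

5 —HB2→ 2^2 + 1 —bump→ 3^3 + 1 = 28 —(−1)→ 27
27 —HB3→ 3^3 —bump→ 4^4 = 256 —(−1)→ 255
255 —HB4→ 3·4^3 + 3·4^2 + 3·4 + 3 —bump→ 3·5^3 + 3·5^2 + 3·5 + 3 = 468 —(−1)→ 467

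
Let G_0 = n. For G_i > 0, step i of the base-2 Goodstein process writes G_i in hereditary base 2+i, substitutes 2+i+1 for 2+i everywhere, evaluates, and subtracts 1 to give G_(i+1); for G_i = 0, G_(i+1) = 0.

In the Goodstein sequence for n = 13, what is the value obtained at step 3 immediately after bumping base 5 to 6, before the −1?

280712

base 2: 13 = 2^(2 + 1) + 2^2 + 1; at 3: 3^(3 + 1) + 3^3 + 1 = 109; next = 108
base 3: 108 = 3^(3 + 1) + 3^3; at 4: 4^(4 + 1) + 4^4 = 1280; next = 1279
base 4: 1279 = 4^(4 + 1) + 3·4^3 + 3·4^2 + 3·4 + 3; at 5: 5^(5 + 1) + 3·5^3 + 3·5^2 + 3·5 + 3 = 16093; next = 16092
base 5: 16092 = 5^(5 + 1) + 3·5^3 + 3·5^2 + 3·5 + 2; at 6: 6^(6 + 1) + 3·6^3 + 3·6^2 + 3·6 + 2 = 280712; next = 280711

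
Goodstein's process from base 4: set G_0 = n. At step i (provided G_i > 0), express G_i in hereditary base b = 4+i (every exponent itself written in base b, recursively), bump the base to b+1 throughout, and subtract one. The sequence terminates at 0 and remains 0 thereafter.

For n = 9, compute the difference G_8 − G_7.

0

G_0 = 9. HB_4(9) = 2·4 + 1. Bump = 11. G_1 = 10.
G_1 = 10. HB_5(10) = 2·5. Bump = 12. G_2 = 11.
G_2 = 11. HB_6(11) = 6 + 5. Bump = 12. G_3 = 11.
G_3 = 11. HB_7(11) = 7 + 4. Bump = 12. G_4 = 11.
G_4 = 11. HB_8(11) = 8 + 3. Bump = 12. G_5 = 11.
G_5 = 11. HB_9(11) = 9 + 2. Bump = 12. G_6 = 11.
G_6 = 11. HB_10(11) = 10 + 1. Bump = 12. G_7 = 11.
G_7 = 11. HB_11(11) = 11. Bump = 12. G_8 = 11.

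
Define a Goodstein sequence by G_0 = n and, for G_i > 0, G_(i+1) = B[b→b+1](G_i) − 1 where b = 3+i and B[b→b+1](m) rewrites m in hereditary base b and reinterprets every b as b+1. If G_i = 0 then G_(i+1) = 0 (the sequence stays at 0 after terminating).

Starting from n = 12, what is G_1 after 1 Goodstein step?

G_0 = 12. HB_3(12) = 3^2 + 3. Bump = 20. G_1 = 19.
G_1 = 19. HB_4(19) = 4^2 + 3. Bump = 28. G_2 = 27.

19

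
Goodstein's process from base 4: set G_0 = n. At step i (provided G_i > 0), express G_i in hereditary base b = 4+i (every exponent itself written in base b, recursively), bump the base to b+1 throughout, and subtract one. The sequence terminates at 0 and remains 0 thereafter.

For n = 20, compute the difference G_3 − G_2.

12

G_0 = 20. HB_4(20) = 4^2 + 4. Bump = 30. G_1 = 29.
G_1 = 29. HB_5(29) = 5^2 + 4. Bump = 40. G_2 = 39.
G_2 = 39. HB_6(39) = 6^2 + 3. Bump = 52. G_3 = 51.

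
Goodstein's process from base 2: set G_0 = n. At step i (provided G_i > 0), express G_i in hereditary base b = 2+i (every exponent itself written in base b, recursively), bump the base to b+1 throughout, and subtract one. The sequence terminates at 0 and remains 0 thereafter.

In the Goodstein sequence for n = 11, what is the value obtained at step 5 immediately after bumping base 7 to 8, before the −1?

134217728

step 0: 11 = 2^(2 + 1) + 2 + 1; sub 3 for 2: 3^(3 + 1) + 3 + 1; = 85; G_1 = 85−1 = 84
step 1: 84 = 3^(3 + 1) + 3; sub 4 for 3: 4^(4 + 1) + 4; = 1028; G_2 = 1028−1 = 1027
step 2: 1027 = 4^(4 + 1) + 3; sub 5 for 4: 5^(5 + 1) + 3; = 15628; G_3 = 15628−1 = 15627
step 3: 15627 = 5^(5 + 1) + 2; sub 6 for 5: 6^(6 + 1) + 2; = 279938; G_4 = 279938−1 = 279937
step 4: 279937 = 6^(6 + 1) + 1; sub 7 for 6: 7^(7 + 1) + 1; = 5764802; G_5 = 5764802−1 = 5764801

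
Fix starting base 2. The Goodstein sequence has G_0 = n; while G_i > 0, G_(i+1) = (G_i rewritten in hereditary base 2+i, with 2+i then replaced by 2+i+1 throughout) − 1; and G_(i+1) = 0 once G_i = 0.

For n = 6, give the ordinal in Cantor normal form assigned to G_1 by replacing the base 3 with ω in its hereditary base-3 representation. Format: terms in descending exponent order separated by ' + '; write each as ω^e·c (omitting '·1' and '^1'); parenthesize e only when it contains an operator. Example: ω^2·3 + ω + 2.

ω^ω + 2

6 —HB2→ 2^2 + 2 —bump→ 3^3 + 3 = 30 —(−1)→ 29
29 —HB3→ 3^3 + 2 —bump→ 4^4 + 2 = 258 —(−1)→ 257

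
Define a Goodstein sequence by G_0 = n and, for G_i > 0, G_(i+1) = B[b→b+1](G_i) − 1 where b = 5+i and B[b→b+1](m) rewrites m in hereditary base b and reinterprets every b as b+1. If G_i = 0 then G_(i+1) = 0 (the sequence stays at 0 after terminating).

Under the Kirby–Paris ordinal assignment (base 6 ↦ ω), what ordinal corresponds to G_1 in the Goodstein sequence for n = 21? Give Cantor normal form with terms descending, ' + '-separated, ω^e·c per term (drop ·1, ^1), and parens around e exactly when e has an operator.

[0] 21 ≡ 4·5 + 1 (base 5). Lift 6: 25. −1: 24.
[1] 24 ≡ 4·6 (base 6). Lift 7: 28. −1: 27.

ω·4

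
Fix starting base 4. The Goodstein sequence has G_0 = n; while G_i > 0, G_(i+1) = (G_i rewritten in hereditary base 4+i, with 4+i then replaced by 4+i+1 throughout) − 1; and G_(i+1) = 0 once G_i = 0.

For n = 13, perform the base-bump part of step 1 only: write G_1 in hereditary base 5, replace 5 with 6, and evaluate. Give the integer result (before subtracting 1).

[0] 13 ≡ 3·4 + 1 (base 4). Lift 5: 16. −1: 15.
[1] 15 ≡ 3·5 (base 5). Lift 6: 18. −1: 17.

18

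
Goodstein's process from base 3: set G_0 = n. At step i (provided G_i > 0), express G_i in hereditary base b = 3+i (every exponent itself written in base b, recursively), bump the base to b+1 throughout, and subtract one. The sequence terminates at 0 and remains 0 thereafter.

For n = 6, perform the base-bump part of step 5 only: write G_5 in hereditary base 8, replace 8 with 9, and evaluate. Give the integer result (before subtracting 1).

7

[0] 6 ≡ 2·3 (base 3). Lift 4: 8. −1: 7.
[1] 7 ≡ 4 + 3 (base 4). Lift 5: 8. −1: 7.
[2] 7 ≡ 5 + 2 (base 5). Lift 6: 8. −1: 7.
[3] 7 ≡ 6 + 1 (base 6). Lift 7: 8. −1: 7.
[4] 7 ≡ 7 (base 7). Lift 8: 8. −1: 7.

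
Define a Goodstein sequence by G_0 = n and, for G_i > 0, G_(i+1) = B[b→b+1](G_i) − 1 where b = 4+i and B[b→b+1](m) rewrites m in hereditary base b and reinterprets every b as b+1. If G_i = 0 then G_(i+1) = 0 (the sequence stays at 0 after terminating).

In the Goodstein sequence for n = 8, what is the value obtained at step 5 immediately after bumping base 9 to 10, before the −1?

10

G_0=8  [base 4] 2·4  →[4↦5]→  2·5 = 10  −1 ⇒ G_1=9
G_1=9  [base 5] 5 + 4  →[5↦6]→  6 + 4 = 10  −1 ⇒ G_2=9
G_2=9  [base 6] 6 + 3  →[6↦7]→  7 + 3 = 10  −1 ⇒ G_3=9
G_3=9  [base 7] 7 + 2  →[7↦8]→  8 + 2 = 10  −1 ⇒ G_4=9
G_4=9  [base 8] 8 + 1  →[8↦9]→  9 + 1 = 10  −1 ⇒ G_5=9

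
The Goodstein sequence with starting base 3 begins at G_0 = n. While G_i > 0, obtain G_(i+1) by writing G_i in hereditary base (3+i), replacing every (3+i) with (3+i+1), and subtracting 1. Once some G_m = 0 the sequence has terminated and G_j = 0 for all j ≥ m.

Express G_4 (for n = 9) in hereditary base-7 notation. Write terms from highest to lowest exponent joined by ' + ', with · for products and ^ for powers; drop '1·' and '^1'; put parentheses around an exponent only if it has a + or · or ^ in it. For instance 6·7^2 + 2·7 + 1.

3·7

G_0=9  [base 3] 3^2  →[3↦4]→  4^2 = 16  −1 ⇒ G_1=15
G_1=15  [base 4] 3·4 + 3  →[4↦5]→  3·5 + 3 = 18  −1 ⇒ G_2=17
G_2=17  [base 5] 3·5 + 2  →[5↦6]→  3·6 + 2 = 20  −1 ⇒ G_3=19
G_3=19  [base 6] 3·6 + 1  →[6↦7]→  3·7 + 1 = 22  −1 ⇒ G_4=21
G_4=21  [base 7] 3·7  →[7↦8]→  3·8 = 24  −1 ⇒ G_5=23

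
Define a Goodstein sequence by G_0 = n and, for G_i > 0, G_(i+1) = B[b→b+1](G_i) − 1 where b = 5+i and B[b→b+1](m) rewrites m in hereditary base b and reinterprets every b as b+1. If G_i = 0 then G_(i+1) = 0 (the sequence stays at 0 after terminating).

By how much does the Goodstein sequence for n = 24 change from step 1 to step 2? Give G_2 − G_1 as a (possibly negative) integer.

[0] 24 ≡ 4·5 + 4 (base 5). Lift 6: 28. −1: 27.
[1] 27 ≡ 4·6 + 3 (base 6). Lift 7: 31. −1: 30.

3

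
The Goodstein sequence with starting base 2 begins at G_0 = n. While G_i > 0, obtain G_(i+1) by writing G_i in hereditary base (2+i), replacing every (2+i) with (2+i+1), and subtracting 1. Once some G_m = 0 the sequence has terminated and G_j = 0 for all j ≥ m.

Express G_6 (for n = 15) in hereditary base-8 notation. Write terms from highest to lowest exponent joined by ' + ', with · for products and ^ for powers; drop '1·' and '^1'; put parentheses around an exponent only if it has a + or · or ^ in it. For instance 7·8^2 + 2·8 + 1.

(0) 15|_2 = 2^(2 + 1) + 2^2 + 2 + 1 ↦ 3^(3 + 1) + 3^3 + 3 + 1|_3 = 112 ⇒ 111
(1) 111|_3 = 3^(3 + 1) + 3^3 + 3 ↦ 4^(4 + 1) + 4^4 + 4|_4 = 1284 ⇒ 1283
(2) 1283|_4 = 4^(4 + 1) + 4^4 + 3 ↦ 5^(5 + 1) + 5^5 + 3|_5 = 18753 ⇒ 18752
(3) 18752|_5 = 5^(5 + 1) + 5^5 + 2 ↦ 6^(6 + 1) + 6^6 + 2|_6 = 326594 ⇒ 326593
(4) 326593|_6 = 6^(6 + 1) + 6^6 + 1 ↦ 7^(7 + 1) + 7^7 + 1|_7 = 6588345 ⇒ 6588344
(5) 6588344|_7 = 7^(7 + 1) + 7^7 ↦ 8^(8 + 1) + 8^8|_8 = 150994944 ⇒ 150994943
(6) 150994943|_8 = 8^(8 + 1) + 7·8^7 + 7·8^6 + 7·8^5 + 7·8^4 + 7·8^3 + 7·8^2 + 7·8 + 7 ↦ 9^(9 + 1) + 7·9^7 + 7·9^6 + 7·9^5 + 7·9^4 + 7·9^3 + 7·9^2 + 7·9 + 7|_9 = 3524450281 ⇒ 3524450280

8^(8 + 1) + 7·8^7 + 7·8^6 + 7·8^5 + 7·8^4 + 7·8^3 + 7·8^2 + 7·8 + 7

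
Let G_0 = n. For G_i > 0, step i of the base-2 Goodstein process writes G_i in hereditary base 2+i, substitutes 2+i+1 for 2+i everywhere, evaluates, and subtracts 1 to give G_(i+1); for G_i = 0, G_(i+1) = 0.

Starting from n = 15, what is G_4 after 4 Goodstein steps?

base 2: 15 = 2^(2 + 1) + 2^2 + 2 + 1; at 3: 3^(3 + 1) + 3^3 + 3 + 1 = 112; next = 111
base 3: 111 = 3^(3 + 1) + 3^3 + 3; at 4: 4^(4 + 1) + 4^4 + 4 = 1284; next = 1283
base 4: 1283 = 4^(4 + 1) + 4^4 + 3; at 5: 5^(5 + 1) + 5^5 + 3 = 18753; next = 18752
base 5: 18752 = 5^(5 + 1) + 5^5 + 2; at 6: 6^(6 + 1) + 6^6 + 2 = 326594; next = 326593
base 6: 326593 = 6^(6 + 1) + 6^6 + 1; at 7: 7^(7 + 1) + 7^7 + 1 = 6588345; next = 6588344

326593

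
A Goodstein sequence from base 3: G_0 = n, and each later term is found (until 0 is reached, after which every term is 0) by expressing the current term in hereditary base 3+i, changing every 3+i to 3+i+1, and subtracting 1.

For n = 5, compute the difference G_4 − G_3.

step 0: 5 = 3 + 2; sub 4 for 3: 4 + 2; = 6; G_1 = 6−1 = 5
step 1: 5 = 4 + 1; sub 5 for 4: 5 + 1; = 6; G_2 = 6−1 = 5
step 2: 5 = 5; sub 6 for 5: 6; = 6; G_3 = 6−1 = 5
step 3: 5 = 5; sub 7 for 6: 5; = 5; G_4 = 5−1 = 4

-1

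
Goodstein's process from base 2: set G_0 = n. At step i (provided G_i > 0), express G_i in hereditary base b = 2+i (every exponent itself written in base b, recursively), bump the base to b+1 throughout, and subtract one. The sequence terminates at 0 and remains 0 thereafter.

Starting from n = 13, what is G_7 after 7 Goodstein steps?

13 —HB2→ 2^(2 + 1) + 2^2 + 1 —bump→ 3^(3 + 1) + 3^3 + 1 = 109 —(−1)→ 108
108 —HB3→ 3^(3 + 1) + 3^3 —bump→ 4^(4 + 1) + 4^4 = 1280 —(−1)→ 1279
1279 —HB4→ 4^(4 + 1) + 3·4^3 + 3·4^2 + 3·4 + 3 —bump→ 5^(5 + 1) + 3·5^3 + 3·5^2 + 3·5 + 3 = 16093 —(−1)→ 16092
16092 —HB5→ 5^(5 + 1) + 3·5^3 + 3·5^2 + 3·5 + 2 —bump→ 6^(6 + 1) + 3·6^3 + 3·6^2 + 3·6 + 2 = 280712 —(−1)→ 280711
280711 —HB6→ 6^(6 + 1) + 3·6^3 + 3·6^2 + 3·6 + 1 —bump→ 7^(7 + 1) + 3·7^3 + 3·7^2 + 3·7 + 1 = 5765999 —(−1)→ 5765998
5765998 —HB7→ 7^(7 + 1) + 3·7^3 + 3·7^2 + 3·7 —bump→ 8^(8 + 1) + 3·8^3 + 3·8^2 + 3·8 = 134219480 —(−1)→ 134219479
134219479 —HB8→ 8^(8 + 1) + 3·8^3 + 3·8^2 + 2·8 + 7 —bump→ 9^(9 + 1) + 3·9^3 + 3·9^2 + 2·9 + 7 = 3486786856 —(−1)→ 3486786855
3486786855 —HB9→ 9^(9 + 1) + 3·9^3 + 3·9^2 + 2·9 + 6 —bump→ 10^(10 + 1) + 3·10^3 + 3·10^2 + 2·10 + 6 = 100000003326 —(−1)→ 100000003325

3486786855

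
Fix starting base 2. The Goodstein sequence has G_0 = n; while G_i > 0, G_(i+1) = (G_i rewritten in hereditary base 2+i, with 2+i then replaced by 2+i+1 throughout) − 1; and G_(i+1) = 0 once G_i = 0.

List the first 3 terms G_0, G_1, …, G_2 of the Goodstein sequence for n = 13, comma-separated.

i=0: 13 = 2^(2 + 1) + 2^2 + 1 (b=2); 2→3: 3^(3 + 1) + 3^3 + 1 = 109; 109−1 = 108
i=1: 108 = 3^(3 + 1) + 3^3 (b=3); 3→4: 4^(4 + 1) + 4^4 = 1280; 1280−1 = 1279

13, 108, 1279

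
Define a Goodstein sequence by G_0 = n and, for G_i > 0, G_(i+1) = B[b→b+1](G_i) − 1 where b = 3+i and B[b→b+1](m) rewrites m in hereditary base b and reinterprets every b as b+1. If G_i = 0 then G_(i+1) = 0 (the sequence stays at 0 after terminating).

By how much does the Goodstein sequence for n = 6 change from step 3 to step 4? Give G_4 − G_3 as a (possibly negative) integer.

0

step 0: 6 = 2·3; sub 4 for 3: 2·4; = 8; G_1 = 8−1 = 7
step 1: 7 = 4 + 3; sub 5 for 4: 5 + 3; = 8; G_2 = 8−1 = 7
step 2: 7 = 5 + 2; sub 6 for 5: 6 + 2; = 8; G_3 = 8−1 = 7
step 3: 7 = 6 + 1; sub 7 for 6: 7 + 1; = 8; G_4 = 8−1 = 7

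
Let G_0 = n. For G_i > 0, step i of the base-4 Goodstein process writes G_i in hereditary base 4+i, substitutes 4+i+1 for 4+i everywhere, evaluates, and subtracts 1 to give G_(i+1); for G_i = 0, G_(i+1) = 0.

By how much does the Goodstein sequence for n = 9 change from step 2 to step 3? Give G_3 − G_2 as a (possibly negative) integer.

0

step 0: 9 = 2·4 + 1; sub 5 for 4: 2·5 + 1; = 11; G_1 = 11−1 = 10
step 1: 10 = 2·5; sub 6 for 5: 2·6; = 12; G_2 = 12−1 = 11
step 2: 11 = 6 + 5; sub 7 for 6: 7 + 5; = 12; G_3 = 12−1 = 11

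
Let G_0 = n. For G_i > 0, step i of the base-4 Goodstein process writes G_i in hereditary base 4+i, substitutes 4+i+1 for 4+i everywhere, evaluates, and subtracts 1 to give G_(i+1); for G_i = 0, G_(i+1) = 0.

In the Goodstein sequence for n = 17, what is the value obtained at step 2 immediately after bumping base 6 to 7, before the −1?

40

[0] 17 ≡ 4^2 + 1 (base 4). Lift 5: 26. −1: 25.
[1] 25 ≡ 5^2 (base 5). Lift 6: 36. −1: 35.
[2] 35 ≡ 5·6 + 5 (base 6). Lift 7: 40. −1: 39.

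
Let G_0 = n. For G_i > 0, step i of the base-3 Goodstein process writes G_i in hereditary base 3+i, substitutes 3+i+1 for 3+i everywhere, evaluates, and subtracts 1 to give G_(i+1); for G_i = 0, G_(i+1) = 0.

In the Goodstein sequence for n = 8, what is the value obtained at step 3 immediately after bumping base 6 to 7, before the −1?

12

i=0: 8 = 2·3 + 2 (b=3); 3→4: 2·4 + 2 = 10; 10−1 = 9
i=1: 9 = 2·4 + 1 (b=4); 4→5: 2·5 + 1 = 11; 11−1 = 10
i=2: 10 = 2·5 (b=5); 5→6: 2·6 = 12; 12−1 = 11
i=3: 11 = 6 + 5 (b=6); 6→7: 7 + 5 = 12; 12−1 = 11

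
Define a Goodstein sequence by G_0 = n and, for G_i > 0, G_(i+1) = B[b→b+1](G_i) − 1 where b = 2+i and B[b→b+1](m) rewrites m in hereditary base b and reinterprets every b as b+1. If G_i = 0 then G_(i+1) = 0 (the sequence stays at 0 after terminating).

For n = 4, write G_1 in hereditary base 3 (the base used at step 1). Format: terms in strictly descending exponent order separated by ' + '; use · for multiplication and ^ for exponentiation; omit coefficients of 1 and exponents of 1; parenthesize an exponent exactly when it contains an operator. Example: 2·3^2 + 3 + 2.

2·3^2 + 2·3 + 2

step 0: 4 = 2^2; sub 3 for 2: 3^3; = 27; G_1 = 27−1 = 26
step 1: 26 = 2·3^2 + 2·3 + 2; sub 4 for 3: 2·4^2 + 2·4 + 2; = 42; G_2 = 42−1 = 41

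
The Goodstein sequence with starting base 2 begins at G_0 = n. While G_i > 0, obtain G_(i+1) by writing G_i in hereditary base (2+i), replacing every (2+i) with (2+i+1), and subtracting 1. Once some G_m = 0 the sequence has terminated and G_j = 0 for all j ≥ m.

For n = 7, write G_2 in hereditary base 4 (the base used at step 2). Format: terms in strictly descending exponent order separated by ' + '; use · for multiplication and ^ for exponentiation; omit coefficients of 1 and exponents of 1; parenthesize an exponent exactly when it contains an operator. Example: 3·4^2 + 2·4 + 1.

i=0: 7 = 2^2 + 2 + 1 (b=2); 2→3: 3^3 + 3 + 1 = 31; 31−1 = 30
i=1: 30 = 3^3 + 3 (b=3); 3→4: 4^4 + 4 = 260; 260−1 = 259
i=2: 259 = 4^4 + 3 (b=4); 4→5: 5^5 + 3 = 3128; 3128−1 = 3127

4^4 + 3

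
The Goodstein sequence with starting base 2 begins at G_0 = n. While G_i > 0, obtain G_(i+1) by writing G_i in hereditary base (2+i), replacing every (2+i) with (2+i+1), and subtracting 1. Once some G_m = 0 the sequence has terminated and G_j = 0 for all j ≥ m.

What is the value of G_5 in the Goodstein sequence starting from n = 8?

1647195

G_0=8  [base 2] 2^(2 + 1)  →[2↦3]→  3^(3 + 1) = 81  −1 ⇒ G_1=80
G_1=80  [base 3] 2·3^3 + 2·3^2 + 2·3 + 2  →[3↦4]→  2·4^4 + 2·4^2 + 2·4 + 2 = 554  −1 ⇒ G_2=553
G_2=553  [base 4] 2·4^4 + 2·4^2 + 2·4 + 1  →[4↦5]→  2·5^5 + 2·5^2 + 2·5 + 1 = 6311  −1 ⇒ G_3=6310
G_3=6310  [base 5] 2·5^5 + 2·5^2 + 2·5  →[5↦6]→  2·6^6 + 2·6^2 + 2·6 = 93396  −1 ⇒ G_4=93395
G_4=93395  [base 6] 2·6^6 + 2·6^2 + 6 + 5  →[6↦7]→  2·7^7 + 2·7^2 + 7 + 5 = 1647196  −1 ⇒ G_5=1647195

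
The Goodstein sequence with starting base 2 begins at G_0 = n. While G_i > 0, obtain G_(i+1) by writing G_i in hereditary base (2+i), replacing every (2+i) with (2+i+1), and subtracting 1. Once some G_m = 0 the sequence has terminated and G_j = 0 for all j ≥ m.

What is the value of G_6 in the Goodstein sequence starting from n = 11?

134217727

[0] 11 ≡ 2^(2 + 1) + 2 + 1 (base 2). Lift 3: 85. −1: 84.
[1] 84 ≡ 3^(3 + 1) + 3 (base 3). Lift 4: 1028. −1: 1027.
[2] 1027 ≡ 4^(4 + 1) + 3 (base 4). Lift 5: 15628. −1: 15627.
[3] 15627 ≡ 5^(5 + 1) + 2 (base 5). Lift 6: 279938. −1: 279937.
[4] 279937 ≡ 6^(6 + 1) + 1 (base 6). Lift 7: 5764802. −1: 5764801.
[5] 5764801 ≡ 7^(7 + 1) (base 7). Lift 8: 134217728. −1: 134217727.
[6] 134217727 ≡ 7·8^8 + 7·8^7 + 7·8^6 + 7·8^5 + 7·8^4 + 7·8^3 + 7·8^2 + 7·8 + 7 (base 8). Lift 9: 2749609303. −1: 2749609302.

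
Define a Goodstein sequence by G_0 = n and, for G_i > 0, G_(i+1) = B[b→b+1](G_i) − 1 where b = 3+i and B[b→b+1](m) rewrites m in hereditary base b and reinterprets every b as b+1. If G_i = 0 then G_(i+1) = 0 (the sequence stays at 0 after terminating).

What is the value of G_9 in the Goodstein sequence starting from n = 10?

43

10 —HB3→ 3^2 + 1 —bump→ 4^2 + 1 = 17 —(−1)→ 16
16 —HB4→ 4^2 —bump→ 5^2 = 25 —(−1)→ 24
24 —HB5→ 4·5 + 4 —bump→ 4·6 + 4 = 28 —(−1)→ 27
27 —HB6→ 4·6 + 3 —bump→ 4·7 + 3 = 31 —(−1)→ 30
30 —HB7→ 4·7 + 2 —bump→ 4·8 + 2 = 34 —(−1)→ 33
33 —HB8→ 4·8 + 1 —bump→ 4·9 + 1 = 37 —(−1)→ 36
36 —HB9→ 4·9 —bump→ 4·10 = 40 —(−1)→ 39
39 —HB10→ 3·10 + 9 —bump→ 3·11 + 9 = 42 —(−1)→ 41
41 —HB11→ 3·11 + 8 —bump→ 3·12 + 8 = 44 —(−1)→ 43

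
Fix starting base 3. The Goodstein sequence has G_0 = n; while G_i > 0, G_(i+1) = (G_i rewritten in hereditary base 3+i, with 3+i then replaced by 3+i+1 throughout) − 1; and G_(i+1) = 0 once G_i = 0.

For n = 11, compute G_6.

base 3: 11 = 3^2 + 2; at 4: 4^2 + 2 = 18; next = 17
base 4: 17 = 4^2 + 1; at 5: 5^2 + 1 = 26; next = 25
base 5: 25 = 5^2; at 6: 6^2 = 36; next = 35
base 6: 35 = 5·6 + 5; at 7: 5·7 + 5 = 40; next = 39
base 7: 39 = 5·7 + 4; at 8: 5·8 + 4 = 44; next = 43
base 8: 43 = 5·8 + 3; at 9: 5·9 + 3 = 48; next = 47

47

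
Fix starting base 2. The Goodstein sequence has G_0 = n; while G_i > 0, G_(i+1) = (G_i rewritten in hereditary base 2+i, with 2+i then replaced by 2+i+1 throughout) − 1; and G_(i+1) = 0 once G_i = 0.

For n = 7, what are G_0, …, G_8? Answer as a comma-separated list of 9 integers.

7 —HB2→ 2^2 + 2 + 1 —bump→ 3^3 + 3 + 1 = 31 —(−1)→ 30
30 —HB3→ 3^3 + 3 —bump→ 4^4 + 4 = 260 —(−1)→ 259
259 —HB4→ 4^4 + 3 —bump→ 5^5 + 3 = 3128 —(−1)→ 3127
3127 —HB5→ 5^5 + 2 —bump→ 6^6 + 2 = 46658 —(−1)→ 46657
46657 —HB6→ 6^6 + 1 —bump→ 7^7 + 1 = 823544 —(−1)→ 823543
823543 —HB7→ 7^7 —bump→ 8^8 = 16777216 —(−1)→ 16777215
16777215 —HB8→ 7·8^7 + 7·8^6 + 7·8^5 + 7·8^4 + 7·8^3 + 7·8^2 + 7·8 + 7 —bump→ 7·9^7 + 7·9^6 + 7·9^5 + 7·9^4 + 7·9^3 + 7·9^2 + 7·9 + 7 = 37665880 —(−1)→ 37665879
37665879 —HB9→ 7·9^7 + 7·9^6 + 7·9^5 + 7·9^4 + 7·9^3 + 7·9^2 + 7·9 + 6 —bump→ 7·10^7 + 7·10^6 + 7·10^5 + 7·10^4 + 7·10^3 + 7·10^2 + 7·10 + 6 = 77777776 —(−1)→ 77777775

7, 30, 259, 3127, 46657, 823543, 16777215, 37665879, 77777775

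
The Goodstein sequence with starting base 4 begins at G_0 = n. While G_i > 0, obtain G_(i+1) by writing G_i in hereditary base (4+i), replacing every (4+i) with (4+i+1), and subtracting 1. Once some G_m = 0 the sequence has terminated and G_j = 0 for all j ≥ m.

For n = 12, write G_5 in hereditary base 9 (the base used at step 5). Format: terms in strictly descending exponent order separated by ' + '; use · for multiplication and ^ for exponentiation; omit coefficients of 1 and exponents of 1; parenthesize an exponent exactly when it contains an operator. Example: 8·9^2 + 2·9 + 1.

G_0 = 12. HB_4(12) = 3·4. Bump = 15. G_1 = 14.
G_1 = 14. HB_5(14) = 2·5 + 4. Bump = 16. G_2 = 15.
G_2 = 15. HB_6(15) = 2·6 + 3. Bump = 17. G_3 = 16.
G_3 = 16. HB_7(16) = 2·7 + 2. Bump = 18. G_4 = 17.
G_4 = 17. HB_8(17) = 2·8 + 1. Bump = 19. G_5 = 18.

2·9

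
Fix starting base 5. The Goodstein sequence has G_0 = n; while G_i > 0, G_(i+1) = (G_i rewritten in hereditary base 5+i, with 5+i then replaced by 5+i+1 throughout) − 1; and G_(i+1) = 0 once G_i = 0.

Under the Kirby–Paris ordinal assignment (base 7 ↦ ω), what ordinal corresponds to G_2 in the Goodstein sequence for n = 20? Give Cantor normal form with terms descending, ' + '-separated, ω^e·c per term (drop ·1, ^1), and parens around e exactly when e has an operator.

ω·3 + 4

20 —HB5→ 4·5 —bump→ 4·6 = 24 —(−1)→ 23
23 —HB6→ 3·6 + 5 —bump→ 3·7 + 5 = 26 —(−1)→ 25
25 —HB7→ 3·7 + 4 —bump→ 3·8 + 4 = 28 —(−1)→ 27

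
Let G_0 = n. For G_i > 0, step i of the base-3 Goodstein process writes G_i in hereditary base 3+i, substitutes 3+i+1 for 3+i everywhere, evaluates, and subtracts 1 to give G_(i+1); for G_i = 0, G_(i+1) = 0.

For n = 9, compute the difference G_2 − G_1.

2

G_0=9  [base 3] 3^2  →[3↦4]→  4^2 = 16  −1 ⇒ G_1=15
G_1=15  [base 4] 3·4 + 3  →[4↦5]→  3·5 + 3 = 18  −1 ⇒ G_2=17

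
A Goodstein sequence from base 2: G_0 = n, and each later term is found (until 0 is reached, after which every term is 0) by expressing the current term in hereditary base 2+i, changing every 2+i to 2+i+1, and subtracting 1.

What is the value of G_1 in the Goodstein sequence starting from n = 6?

(0) 6|_2 = 2^2 + 2 ↦ 3^3 + 3|_3 = 30 ⇒ 29
(1) 29|_3 = 3^3 + 2 ↦ 4^4 + 2|_4 = 258 ⇒ 257

29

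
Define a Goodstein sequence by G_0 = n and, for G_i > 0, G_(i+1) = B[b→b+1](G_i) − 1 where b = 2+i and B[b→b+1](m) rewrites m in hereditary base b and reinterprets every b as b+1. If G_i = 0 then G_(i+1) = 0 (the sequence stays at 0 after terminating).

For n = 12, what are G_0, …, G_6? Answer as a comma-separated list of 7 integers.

base 2: 12 = 2^(2 + 1) + 2^2; at 3: 3^(3 + 1) + 3^3 = 108; next = 107
base 3: 107 = 3^(3 + 1) + 2·3^2 + 2·3 + 2; at 4: 4^(4 + 1) + 2·4^2 + 2·4 + 2 = 1066; next = 1065
base 4: 1065 = 4^(4 + 1) + 2·4^2 + 2·4 + 1; at 5: 5^(5 + 1) + 2·5^2 + 2·5 + 1 = 15686; next = 15685
base 5: 15685 = 5^(5 + 1) + 2·5^2 + 2·5; at 6: 6^(6 + 1) + 2·6^2 + 2·6 = 280020; next = 280019
base 6: 280019 = 6^(6 + 1) + 2·6^2 + 6 + 5; at 7: 7^(7 + 1) + 2·7^2 + 7 + 5 = 5764911; next = 5764910
base 7: 5764910 = 7^(7 + 1) + 2·7^2 + 7 + 4; at 8: 8^(8 + 1) + 2·8^2 + 8 + 4 = 134217868; next = 134217867

12, 107, 1065, 15685, 280019, 5764910, 134217867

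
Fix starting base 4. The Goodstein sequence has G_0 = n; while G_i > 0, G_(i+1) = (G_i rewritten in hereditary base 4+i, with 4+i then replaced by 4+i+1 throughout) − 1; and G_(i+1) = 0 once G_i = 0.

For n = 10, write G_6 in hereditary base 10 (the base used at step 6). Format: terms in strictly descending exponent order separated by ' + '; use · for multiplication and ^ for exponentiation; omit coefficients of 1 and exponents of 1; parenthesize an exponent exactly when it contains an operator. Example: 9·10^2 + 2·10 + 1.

(0) 10|_4 = 2·4 + 2 ↦ 2·5 + 2|_5 = 12 ⇒ 11
(1) 11|_5 = 2·5 + 1 ↦ 2·6 + 1|_6 = 13 ⇒ 12
(2) 12|_6 = 2·6 ↦ 2·7|_7 = 14 ⇒ 13
(3) 13|_7 = 7 + 6 ↦ 8 + 6|_8 = 14 ⇒ 13
(4) 13|_8 = 8 + 5 ↦ 9 + 5|_9 = 14 ⇒ 13
(5) 13|_9 = 9 + 4 ↦ 10 + 4|_10 = 14 ⇒ 13
(6) 13|_10 = 10 + 3 ↦ 11 + 3|_11 = 14 ⇒ 13

10 + 3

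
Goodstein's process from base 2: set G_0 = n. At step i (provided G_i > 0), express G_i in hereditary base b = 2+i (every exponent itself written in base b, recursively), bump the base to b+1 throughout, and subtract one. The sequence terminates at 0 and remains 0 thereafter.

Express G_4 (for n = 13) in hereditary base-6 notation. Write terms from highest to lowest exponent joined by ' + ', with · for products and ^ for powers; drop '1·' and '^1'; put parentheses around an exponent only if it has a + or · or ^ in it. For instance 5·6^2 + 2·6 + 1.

13 —HB2→ 2^(2 + 1) + 2^2 + 1 —bump→ 3^(3 + 1) + 3^3 + 1 = 109 —(−1)→ 108
108 —HB3→ 3^(3 + 1) + 3^3 —bump→ 4^(4 + 1) + 4^4 = 1280 —(−1)→ 1279
1279 —HB4→ 4^(4 + 1) + 3·4^3 + 3·4^2 + 3·4 + 3 —bump→ 5^(5 + 1) + 3·5^3 + 3·5^2 + 3·5 + 3 = 16093 —(−1)→ 16092
16092 —HB5→ 5^(5 + 1) + 3·5^3 + 3·5^2 + 3·5 + 2 —bump→ 6^(6 + 1) + 3·6^3 + 3·6^2 + 3·6 + 2 = 280712 —(−1)→ 280711
280711 —HB6→ 6^(6 + 1) + 3·6^3 + 3·6^2 + 3·6 + 1 —bump→ 7^(7 + 1) + 3·7^3 + 3·7^2 + 3·7 + 1 = 5765999 —(−1)→ 5765998

6^(6 + 1) + 3·6^3 + 3·6^2 + 3·6 + 1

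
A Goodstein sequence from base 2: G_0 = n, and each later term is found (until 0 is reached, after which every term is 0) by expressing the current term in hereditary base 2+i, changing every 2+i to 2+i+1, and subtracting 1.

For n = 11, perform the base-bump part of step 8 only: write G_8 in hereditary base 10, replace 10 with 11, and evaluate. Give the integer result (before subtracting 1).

i=0: 11 = 2^(2 + 1) + 2 + 1 (b=2); 2→3: 3^(3 + 1) + 3 + 1 = 85; 85−1 = 84
i=1: 84 = 3^(3 + 1) + 3 (b=3); 3→4: 4^(4 + 1) + 4 = 1028; 1028−1 = 1027
i=2: 1027 = 4^(4 + 1) + 3 (b=4); 4→5: 5^(5 + 1) + 3 = 15628; 15628−1 = 15627
i=3: 15627 = 5^(5 + 1) + 2 (b=5); 5→6: 6^(6 + 1) + 2 = 279938; 279938−1 = 279937
i=4: 279937 = 6^(6 + 1) + 1 (b=6); 6→7: 7^(7 + 1) + 1 = 5764802; 5764802−1 = 5764801
i=5: 5764801 = 7^(7 + 1) (b=7); 7→8: 8^(8 + 1) = 134217728; 134217728−1 = 134217727
i=6: 134217727 = 7·8^8 + 7·8^7 + 7·8^6 + 7·8^5 + 7·8^4 + 7·8^3 + 7·8^2 + 7·8 + 7 (b=8); 8→9: 7·9^9 + 7·9^7 + 7·9^6 + 7·9^5 + 7·9^4 + 7·9^3 + 7·9^2 + 7·9 + 7 = 2749609303; 2749609303−1 = 2749609302
i=7: 2749609302 = 7·9^9 + 7·9^7 + 7·9^6 + 7·9^5 + 7·9^4 + 7·9^3 + 7·9^2 + 7·9 + 6 (b=9); 9→10: 7·10^10 + 7·10^7 + 7·10^6 + 7·10^5 + 7·10^4 + 7·10^3 + 7·10^2 + 7·10 + 6 = 70077777776; 70077777776−1 = 70077777775
i=8: 70077777775 = 7·10^10 + 7·10^7 + 7·10^6 + 7·10^5 + 7·10^4 + 7·10^3 + 7·10^2 + 7·10 + 5 (b=10); 10→11: 7·11^11 + 7·11^7 + 7·11^6 + 7·11^5 + 7·11^4 + 7·11^3 + 7·11^2 + 7·11 + 5 = 1997331745491; 1997331745491−1 = 1997331745490

1997331745491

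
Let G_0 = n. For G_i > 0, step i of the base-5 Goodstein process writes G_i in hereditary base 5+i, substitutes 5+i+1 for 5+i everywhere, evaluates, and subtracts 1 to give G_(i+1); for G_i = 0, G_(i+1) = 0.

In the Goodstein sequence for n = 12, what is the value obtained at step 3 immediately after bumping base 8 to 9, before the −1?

i=0: 12 = 2·5 + 2 (b=5); 5→6: 2·6 + 2 = 14; 14−1 = 13
i=1: 13 = 2·6 + 1 (b=6); 6→7: 2·7 + 1 = 15; 15−1 = 14
i=2: 14 = 2·7 (b=7); 7→8: 2·8 = 16; 16−1 = 15
i=3: 15 = 8 + 7 (b=8); 8→9: 9 + 7 = 16; 16−1 = 15

16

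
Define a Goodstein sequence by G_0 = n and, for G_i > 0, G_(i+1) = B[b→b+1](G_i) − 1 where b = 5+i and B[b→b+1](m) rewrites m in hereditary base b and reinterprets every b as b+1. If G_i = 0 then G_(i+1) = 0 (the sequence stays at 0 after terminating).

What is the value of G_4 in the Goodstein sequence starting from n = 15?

i=0: 15 = 3·5 (b=5); 5→6: 3·6 = 18; 18−1 = 17
i=1: 17 = 2·6 + 5 (b=6); 6→7: 2·7 + 5 = 19; 19−1 = 18
i=2: 18 = 2·7 + 4 (b=7); 7→8: 2·8 + 4 = 20; 20−1 = 19
i=3: 19 = 2·8 + 3 (b=8); 8→9: 2·9 + 3 = 21; 21−1 = 20

20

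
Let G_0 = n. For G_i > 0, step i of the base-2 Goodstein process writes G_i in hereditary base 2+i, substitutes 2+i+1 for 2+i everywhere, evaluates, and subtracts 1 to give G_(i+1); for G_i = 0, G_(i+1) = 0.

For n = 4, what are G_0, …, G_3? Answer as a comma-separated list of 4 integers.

4, 26, 41, 60

base 2: 4 = 2^2; at 3: 3^3 = 27; next = 26
base 3: 26 = 2·3^2 + 2·3 + 2; at 4: 2·4^2 + 2·4 + 2 = 42; next = 41
base 4: 41 = 2·4^2 + 2·4 + 1; at 5: 2·5^2 + 2·5 + 1 = 61; next = 60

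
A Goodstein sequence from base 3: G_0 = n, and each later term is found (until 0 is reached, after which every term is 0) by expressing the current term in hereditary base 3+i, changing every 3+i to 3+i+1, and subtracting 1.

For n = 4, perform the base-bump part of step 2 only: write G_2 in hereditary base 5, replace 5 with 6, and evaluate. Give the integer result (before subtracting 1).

[0] 4 ≡ 3 + 1 (base 3). Lift 4: 5. −1: 4.
[1] 4 ≡ 4 (base 4). Lift 5: 5. −1: 4.
[2] 4 ≡ 4 (base 5). Lift 6: 4. −1: 3.

4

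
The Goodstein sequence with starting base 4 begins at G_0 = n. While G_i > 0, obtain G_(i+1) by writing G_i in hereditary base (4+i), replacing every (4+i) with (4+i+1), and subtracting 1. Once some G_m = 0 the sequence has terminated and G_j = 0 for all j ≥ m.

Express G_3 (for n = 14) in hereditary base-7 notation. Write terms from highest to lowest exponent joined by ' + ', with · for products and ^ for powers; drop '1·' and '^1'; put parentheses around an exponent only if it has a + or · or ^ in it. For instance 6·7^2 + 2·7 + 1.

(0) 14|_4 = 3·4 + 2 ↦ 3·5 + 2|_5 = 17 ⇒ 16
(1) 16|_5 = 3·5 + 1 ↦ 3·6 + 1|_6 = 19 ⇒ 18
(2) 18|_6 = 3·6 ↦ 3·7|_7 = 21 ⇒ 20
(3) 20|_7 = 2·7 + 6 ↦ 2·8 + 6|_8 = 22 ⇒ 21

2·7 + 6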